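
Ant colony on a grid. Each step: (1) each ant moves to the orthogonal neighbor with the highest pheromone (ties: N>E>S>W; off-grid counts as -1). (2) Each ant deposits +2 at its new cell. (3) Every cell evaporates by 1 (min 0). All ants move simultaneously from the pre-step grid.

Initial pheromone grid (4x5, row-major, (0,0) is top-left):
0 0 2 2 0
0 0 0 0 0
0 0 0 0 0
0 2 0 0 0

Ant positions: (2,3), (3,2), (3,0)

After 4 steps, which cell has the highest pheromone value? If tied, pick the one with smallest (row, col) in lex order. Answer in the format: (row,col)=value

Step 1: ant0:(2,3)->N->(1,3) | ant1:(3,2)->W->(3,1) | ant2:(3,0)->E->(3,1)
  grid max=5 at (3,1)
Step 2: ant0:(1,3)->N->(0,3) | ant1:(3,1)->N->(2,1) | ant2:(3,1)->N->(2,1)
  grid max=4 at (3,1)
Step 3: ant0:(0,3)->E->(0,4) | ant1:(2,1)->S->(3,1) | ant2:(2,1)->S->(3,1)
  grid max=7 at (3,1)
Step 4: ant0:(0,4)->W->(0,3) | ant1:(3,1)->N->(2,1) | ant2:(3,1)->N->(2,1)
  grid max=6 at (3,1)
Final grid:
  0 0 0 2 0
  0 0 0 0 0
  0 5 0 0 0
  0 6 0 0 0
Max pheromone 6 at (3,1)

Answer: (3,1)=6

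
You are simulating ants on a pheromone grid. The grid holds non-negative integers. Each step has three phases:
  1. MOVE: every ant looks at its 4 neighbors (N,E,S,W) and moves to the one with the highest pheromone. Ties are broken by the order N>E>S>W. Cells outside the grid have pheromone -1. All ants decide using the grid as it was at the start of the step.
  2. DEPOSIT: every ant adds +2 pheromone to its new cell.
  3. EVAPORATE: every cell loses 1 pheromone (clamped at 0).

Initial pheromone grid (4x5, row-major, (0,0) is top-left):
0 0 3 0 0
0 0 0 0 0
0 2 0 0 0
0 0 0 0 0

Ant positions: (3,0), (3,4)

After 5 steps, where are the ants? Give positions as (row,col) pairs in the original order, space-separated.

Step 1: ant0:(3,0)->N->(2,0) | ant1:(3,4)->N->(2,4)
  grid max=2 at (0,2)
Step 2: ant0:(2,0)->E->(2,1) | ant1:(2,4)->N->(1,4)
  grid max=2 at (2,1)
Step 3: ant0:(2,1)->N->(1,1) | ant1:(1,4)->N->(0,4)
  grid max=1 at (0,4)
Step 4: ant0:(1,1)->S->(2,1) | ant1:(0,4)->S->(1,4)
  grid max=2 at (2,1)
Step 5: ant0:(2,1)->N->(1,1) | ant1:(1,4)->N->(0,4)
  grid max=1 at (0,4)

(1,1) (0,4)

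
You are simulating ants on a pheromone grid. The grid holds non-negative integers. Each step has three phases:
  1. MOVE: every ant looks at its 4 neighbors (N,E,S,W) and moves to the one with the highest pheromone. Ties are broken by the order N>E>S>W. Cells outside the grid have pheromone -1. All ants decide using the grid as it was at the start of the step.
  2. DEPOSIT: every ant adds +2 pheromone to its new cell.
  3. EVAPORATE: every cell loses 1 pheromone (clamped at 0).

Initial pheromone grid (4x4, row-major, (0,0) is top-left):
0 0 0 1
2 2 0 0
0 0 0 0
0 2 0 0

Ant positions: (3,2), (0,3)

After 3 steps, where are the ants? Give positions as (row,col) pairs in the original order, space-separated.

Step 1: ant0:(3,2)->W->(3,1) | ant1:(0,3)->S->(1,3)
  grid max=3 at (3,1)
Step 2: ant0:(3,1)->N->(2,1) | ant1:(1,3)->N->(0,3)
  grid max=2 at (3,1)
Step 3: ant0:(2,1)->S->(3,1) | ant1:(0,3)->S->(1,3)
  grid max=3 at (3,1)

(3,1) (1,3)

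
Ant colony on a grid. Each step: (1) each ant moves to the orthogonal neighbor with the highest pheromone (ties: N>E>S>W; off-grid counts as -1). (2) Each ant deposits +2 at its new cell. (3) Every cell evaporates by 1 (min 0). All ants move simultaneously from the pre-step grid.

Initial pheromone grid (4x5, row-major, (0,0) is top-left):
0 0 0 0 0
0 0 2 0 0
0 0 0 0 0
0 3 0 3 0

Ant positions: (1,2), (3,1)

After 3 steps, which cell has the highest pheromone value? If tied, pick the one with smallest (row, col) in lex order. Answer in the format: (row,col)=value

Step 1: ant0:(1,2)->N->(0,2) | ant1:(3,1)->N->(2,1)
  grid max=2 at (3,1)
Step 2: ant0:(0,2)->S->(1,2) | ant1:(2,1)->S->(3,1)
  grid max=3 at (3,1)
Step 3: ant0:(1,2)->N->(0,2) | ant1:(3,1)->N->(2,1)
  grid max=2 at (3,1)
Final grid:
  0 0 1 0 0
  0 0 1 0 0
  0 1 0 0 0
  0 2 0 0 0
Max pheromone 2 at (3,1)

Answer: (3,1)=2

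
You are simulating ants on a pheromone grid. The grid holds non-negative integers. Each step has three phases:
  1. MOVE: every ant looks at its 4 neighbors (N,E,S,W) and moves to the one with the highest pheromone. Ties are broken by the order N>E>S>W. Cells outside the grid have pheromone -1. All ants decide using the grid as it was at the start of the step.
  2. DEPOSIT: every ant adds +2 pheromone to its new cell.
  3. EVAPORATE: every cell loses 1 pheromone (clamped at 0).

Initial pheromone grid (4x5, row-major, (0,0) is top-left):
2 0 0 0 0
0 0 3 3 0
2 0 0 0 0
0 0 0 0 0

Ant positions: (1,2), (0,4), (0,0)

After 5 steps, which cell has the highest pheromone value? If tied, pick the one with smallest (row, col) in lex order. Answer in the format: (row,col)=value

Step 1: ant0:(1,2)->E->(1,3) | ant1:(0,4)->S->(1,4) | ant2:(0,0)->E->(0,1)
  grid max=4 at (1,3)
Step 2: ant0:(1,3)->W->(1,2) | ant1:(1,4)->W->(1,3) | ant2:(0,1)->W->(0,0)
  grid max=5 at (1,3)
Step 3: ant0:(1,2)->E->(1,3) | ant1:(1,3)->W->(1,2) | ant2:(0,0)->E->(0,1)
  grid max=6 at (1,3)
Step 4: ant0:(1,3)->W->(1,2) | ant1:(1,2)->E->(1,3) | ant2:(0,1)->W->(0,0)
  grid max=7 at (1,3)
Step 5: ant0:(1,2)->E->(1,3) | ant1:(1,3)->W->(1,2) | ant2:(0,0)->E->(0,1)
  grid max=8 at (1,3)
Final grid:
  1 1 0 0 0
  0 0 6 8 0
  0 0 0 0 0
  0 0 0 0 0
Max pheromone 8 at (1,3)

Answer: (1,3)=8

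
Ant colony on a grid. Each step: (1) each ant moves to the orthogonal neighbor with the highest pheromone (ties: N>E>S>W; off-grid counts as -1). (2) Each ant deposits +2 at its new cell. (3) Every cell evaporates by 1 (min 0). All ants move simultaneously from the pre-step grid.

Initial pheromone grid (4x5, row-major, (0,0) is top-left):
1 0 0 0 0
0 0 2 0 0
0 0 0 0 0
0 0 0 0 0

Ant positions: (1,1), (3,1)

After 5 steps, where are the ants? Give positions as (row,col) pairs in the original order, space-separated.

Step 1: ant0:(1,1)->E->(1,2) | ant1:(3,1)->N->(2,1)
  grid max=3 at (1,2)
Step 2: ant0:(1,2)->N->(0,2) | ant1:(2,1)->N->(1,1)
  grid max=2 at (1,2)
Step 3: ant0:(0,2)->S->(1,2) | ant1:(1,1)->E->(1,2)
  grid max=5 at (1,2)
Step 4: ant0:(1,2)->N->(0,2) | ant1:(1,2)->N->(0,2)
  grid max=4 at (1,2)
Step 5: ant0:(0,2)->S->(1,2) | ant1:(0,2)->S->(1,2)
  grid max=7 at (1,2)

(1,2) (1,2)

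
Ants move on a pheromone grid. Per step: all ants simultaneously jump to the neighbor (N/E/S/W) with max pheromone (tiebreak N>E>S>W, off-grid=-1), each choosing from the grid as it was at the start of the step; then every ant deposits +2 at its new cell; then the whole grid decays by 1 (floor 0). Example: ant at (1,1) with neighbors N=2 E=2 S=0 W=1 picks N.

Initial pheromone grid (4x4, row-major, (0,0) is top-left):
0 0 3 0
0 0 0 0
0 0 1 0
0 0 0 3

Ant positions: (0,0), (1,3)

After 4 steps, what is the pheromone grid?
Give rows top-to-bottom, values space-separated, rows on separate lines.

After step 1: ants at (0,1),(0,3)
  0 1 2 1
  0 0 0 0
  0 0 0 0
  0 0 0 2
After step 2: ants at (0,2),(0,2)
  0 0 5 0
  0 0 0 0
  0 0 0 0
  0 0 0 1
After step 3: ants at (0,3),(0,3)
  0 0 4 3
  0 0 0 0
  0 0 0 0
  0 0 0 0
After step 4: ants at (0,2),(0,2)
  0 0 7 2
  0 0 0 0
  0 0 0 0
  0 0 0 0

0 0 7 2
0 0 0 0
0 0 0 0
0 0 0 0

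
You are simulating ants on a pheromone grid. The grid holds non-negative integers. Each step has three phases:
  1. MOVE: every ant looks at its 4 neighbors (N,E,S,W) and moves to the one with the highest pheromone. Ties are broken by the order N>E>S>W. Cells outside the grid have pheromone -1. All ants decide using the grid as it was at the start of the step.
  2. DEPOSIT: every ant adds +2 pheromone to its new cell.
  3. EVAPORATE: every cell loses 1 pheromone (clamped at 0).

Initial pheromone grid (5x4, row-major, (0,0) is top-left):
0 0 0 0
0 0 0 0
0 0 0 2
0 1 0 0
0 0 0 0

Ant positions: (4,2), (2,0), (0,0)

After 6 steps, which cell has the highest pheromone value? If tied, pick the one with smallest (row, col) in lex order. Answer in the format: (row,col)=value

Step 1: ant0:(4,2)->N->(3,2) | ant1:(2,0)->N->(1,0) | ant2:(0,0)->E->(0,1)
  grid max=1 at (0,1)
Step 2: ant0:(3,2)->N->(2,2) | ant1:(1,0)->N->(0,0) | ant2:(0,1)->E->(0,2)
  grid max=1 at (0,0)
Step 3: ant0:(2,2)->N->(1,2) | ant1:(0,0)->E->(0,1) | ant2:(0,2)->E->(0,3)
  grid max=1 at (0,1)
Step 4: ant0:(1,2)->N->(0,2) | ant1:(0,1)->E->(0,2) | ant2:(0,3)->S->(1,3)
  grid max=3 at (0,2)
Step 5: ant0:(0,2)->E->(0,3) | ant1:(0,2)->E->(0,3) | ant2:(1,3)->N->(0,3)
  grid max=5 at (0,3)
Step 6: ant0:(0,3)->W->(0,2) | ant1:(0,3)->W->(0,2) | ant2:(0,3)->W->(0,2)
  grid max=7 at (0,2)
Final grid:
  0 0 7 4
  0 0 0 0
  0 0 0 0
  0 0 0 0
  0 0 0 0
Max pheromone 7 at (0,2)

Answer: (0,2)=7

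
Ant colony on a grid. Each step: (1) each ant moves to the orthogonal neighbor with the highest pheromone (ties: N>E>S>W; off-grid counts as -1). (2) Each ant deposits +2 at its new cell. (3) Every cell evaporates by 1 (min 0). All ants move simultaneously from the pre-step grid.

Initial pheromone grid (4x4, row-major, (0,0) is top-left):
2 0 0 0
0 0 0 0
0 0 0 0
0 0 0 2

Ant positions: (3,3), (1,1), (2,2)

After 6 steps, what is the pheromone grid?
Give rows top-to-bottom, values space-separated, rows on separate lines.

After step 1: ants at (2,3),(0,1),(1,2)
  1 1 0 0
  0 0 1 0
  0 0 0 1
  0 0 0 1
After step 2: ants at (3,3),(0,0),(0,2)
  2 0 1 0
  0 0 0 0
  0 0 0 0
  0 0 0 2
After step 3: ants at (2,3),(0,1),(0,3)
  1 1 0 1
  0 0 0 0
  0 0 0 1
  0 0 0 1
After step 4: ants at (3,3),(0,0),(1,3)
  2 0 0 0
  0 0 0 1
  0 0 0 0
  0 0 0 2
After step 5: ants at (2,3),(0,1),(0,3)
  1 1 0 1
  0 0 0 0
  0 0 0 1
  0 0 0 1
After step 6: ants at (3,3),(0,0),(1,3)
  2 0 0 0
  0 0 0 1
  0 0 0 0
  0 0 0 2

2 0 0 0
0 0 0 1
0 0 0 0
0 0 0 2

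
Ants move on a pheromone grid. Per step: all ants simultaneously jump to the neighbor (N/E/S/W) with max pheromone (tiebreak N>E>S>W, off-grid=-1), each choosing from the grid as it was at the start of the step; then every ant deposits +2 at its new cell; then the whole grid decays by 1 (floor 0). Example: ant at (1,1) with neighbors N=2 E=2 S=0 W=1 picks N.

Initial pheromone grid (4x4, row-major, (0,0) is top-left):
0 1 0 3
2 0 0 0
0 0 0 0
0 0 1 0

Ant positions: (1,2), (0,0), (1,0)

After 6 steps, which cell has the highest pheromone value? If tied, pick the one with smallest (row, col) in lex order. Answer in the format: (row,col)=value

Answer: (1,0)=8

Derivation:
Step 1: ant0:(1,2)->N->(0,2) | ant1:(0,0)->S->(1,0) | ant2:(1,0)->N->(0,0)
  grid max=3 at (1,0)
Step 2: ant0:(0,2)->E->(0,3) | ant1:(1,0)->N->(0,0) | ant2:(0,0)->S->(1,0)
  grid max=4 at (1,0)
Step 3: ant0:(0,3)->S->(1,3) | ant1:(0,0)->S->(1,0) | ant2:(1,0)->N->(0,0)
  grid max=5 at (1,0)
Step 4: ant0:(1,3)->N->(0,3) | ant1:(1,0)->N->(0,0) | ant2:(0,0)->S->(1,0)
  grid max=6 at (1,0)
Step 5: ant0:(0,3)->S->(1,3) | ant1:(0,0)->S->(1,0) | ant2:(1,0)->N->(0,0)
  grid max=7 at (1,0)
Step 6: ant0:(1,3)->N->(0,3) | ant1:(1,0)->N->(0,0) | ant2:(0,0)->S->(1,0)
  grid max=8 at (1,0)
Final grid:
  6 0 0 3
  8 0 0 0
  0 0 0 0
  0 0 0 0
Max pheromone 8 at (1,0)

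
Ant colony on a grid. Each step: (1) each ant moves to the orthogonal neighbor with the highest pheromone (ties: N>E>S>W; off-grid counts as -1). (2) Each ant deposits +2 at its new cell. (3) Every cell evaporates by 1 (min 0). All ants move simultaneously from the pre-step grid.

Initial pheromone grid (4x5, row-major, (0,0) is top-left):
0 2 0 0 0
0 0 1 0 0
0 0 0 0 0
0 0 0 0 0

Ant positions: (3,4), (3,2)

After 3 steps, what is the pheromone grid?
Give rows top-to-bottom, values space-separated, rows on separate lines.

After step 1: ants at (2,4),(2,2)
  0 1 0 0 0
  0 0 0 0 0
  0 0 1 0 1
  0 0 0 0 0
After step 2: ants at (1,4),(1,2)
  0 0 0 0 0
  0 0 1 0 1
  0 0 0 0 0
  0 0 0 0 0
After step 3: ants at (0,4),(0,2)
  0 0 1 0 1
  0 0 0 0 0
  0 0 0 0 0
  0 0 0 0 0

0 0 1 0 1
0 0 0 0 0
0 0 0 0 0
0 0 0 0 0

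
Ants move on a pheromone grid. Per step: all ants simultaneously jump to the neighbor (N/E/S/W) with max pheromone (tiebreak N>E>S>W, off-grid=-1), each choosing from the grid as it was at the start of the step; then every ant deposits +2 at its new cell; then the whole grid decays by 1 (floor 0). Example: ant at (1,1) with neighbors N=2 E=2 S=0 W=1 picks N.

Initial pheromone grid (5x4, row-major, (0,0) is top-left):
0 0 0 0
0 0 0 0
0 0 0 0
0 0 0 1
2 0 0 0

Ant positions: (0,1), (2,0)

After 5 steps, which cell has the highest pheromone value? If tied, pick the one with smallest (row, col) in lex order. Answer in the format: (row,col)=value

Step 1: ant0:(0,1)->E->(0,2) | ant1:(2,0)->N->(1,0)
  grid max=1 at (0,2)
Step 2: ant0:(0,2)->E->(0,3) | ant1:(1,0)->N->(0,0)
  grid max=1 at (0,0)
Step 3: ant0:(0,3)->S->(1,3) | ant1:(0,0)->E->(0,1)
  grid max=1 at (0,1)
Step 4: ant0:(1,3)->N->(0,3) | ant1:(0,1)->E->(0,2)
  grid max=1 at (0,2)
Step 5: ant0:(0,3)->W->(0,2) | ant1:(0,2)->E->(0,3)
  grid max=2 at (0,2)
Final grid:
  0 0 2 2
  0 0 0 0
  0 0 0 0
  0 0 0 0
  0 0 0 0
Max pheromone 2 at (0,2)

Answer: (0,2)=2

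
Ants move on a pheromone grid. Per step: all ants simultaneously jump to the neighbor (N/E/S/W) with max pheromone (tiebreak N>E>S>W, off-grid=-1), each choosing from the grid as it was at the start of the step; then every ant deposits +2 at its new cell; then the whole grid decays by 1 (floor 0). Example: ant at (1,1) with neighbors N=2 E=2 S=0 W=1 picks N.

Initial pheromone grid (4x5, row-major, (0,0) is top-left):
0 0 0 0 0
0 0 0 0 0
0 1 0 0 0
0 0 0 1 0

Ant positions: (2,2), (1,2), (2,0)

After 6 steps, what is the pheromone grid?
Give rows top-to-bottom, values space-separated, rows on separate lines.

After step 1: ants at (2,1),(0,2),(2,1)
  0 0 1 0 0
  0 0 0 0 0
  0 4 0 0 0
  0 0 0 0 0
After step 2: ants at (1,1),(0,3),(1,1)
  0 0 0 1 0
  0 3 0 0 0
  0 3 0 0 0
  0 0 0 0 0
After step 3: ants at (2,1),(0,4),(2,1)
  0 0 0 0 1
  0 2 0 0 0
  0 6 0 0 0
  0 0 0 0 0
After step 4: ants at (1,1),(1,4),(1,1)
  0 0 0 0 0
  0 5 0 0 1
  0 5 0 0 0
  0 0 0 0 0
After step 5: ants at (2,1),(0,4),(2,1)
  0 0 0 0 1
  0 4 0 0 0
  0 8 0 0 0
  0 0 0 0 0
After step 6: ants at (1,1),(1,4),(1,1)
  0 0 0 0 0
  0 7 0 0 1
  0 7 0 0 0
  0 0 0 0 0

0 0 0 0 0
0 7 0 0 1
0 7 0 0 0
0 0 0 0 0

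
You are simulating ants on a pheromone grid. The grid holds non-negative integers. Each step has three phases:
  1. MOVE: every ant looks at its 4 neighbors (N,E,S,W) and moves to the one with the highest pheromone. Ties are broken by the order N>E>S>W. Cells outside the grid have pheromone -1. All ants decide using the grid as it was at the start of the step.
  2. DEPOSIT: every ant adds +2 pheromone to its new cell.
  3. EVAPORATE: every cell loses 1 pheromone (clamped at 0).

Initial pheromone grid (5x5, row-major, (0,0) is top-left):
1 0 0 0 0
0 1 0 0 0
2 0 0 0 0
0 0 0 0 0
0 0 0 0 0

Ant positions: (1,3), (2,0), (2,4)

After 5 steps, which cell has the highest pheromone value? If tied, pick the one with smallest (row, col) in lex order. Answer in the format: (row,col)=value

Step 1: ant0:(1,3)->N->(0,3) | ant1:(2,0)->N->(1,0) | ant2:(2,4)->N->(1,4)
  grid max=1 at (0,3)
Step 2: ant0:(0,3)->E->(0,4) | ant1:(1,0)->S->(2,0) | ant2:(1,4)->N->(0,4)
  grid max=3 at (0,4)
Step 3: ant0:(0,4)->S->(1,4) | ant1:(2,0)->N->(1,0) | ant2:(0,4)->S->(1,4)
  grid max=3 at (1,4)
Step 4: ant0:(1,4)->N->(0,4) | ant1:(1,0)->S->(2,0) | ant2:(1,4)->N->(0,4)
  grid max=5 at (0,4)
Step 5: ant0:(0,4)->S->(1,4) | ant1:(2,0)->N->(1,0) | ant2:(0,4)->S->(1,4)
  grid max=5 at (1,4)
Final grid:
  0 0 0 0 4
  1 0 0 0 5
  1 0 0 0 0
  0 0 0 0 0
  0 0 0 0 0
Max pheromone 5 at (1,4)

Answer: (1,4)=5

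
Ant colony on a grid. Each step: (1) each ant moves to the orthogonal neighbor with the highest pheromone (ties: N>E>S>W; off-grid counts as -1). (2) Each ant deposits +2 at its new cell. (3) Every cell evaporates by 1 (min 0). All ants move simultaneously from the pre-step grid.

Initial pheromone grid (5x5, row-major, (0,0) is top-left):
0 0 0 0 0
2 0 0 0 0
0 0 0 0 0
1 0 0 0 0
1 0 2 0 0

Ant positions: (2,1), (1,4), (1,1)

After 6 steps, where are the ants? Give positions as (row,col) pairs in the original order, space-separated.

Step 1: ant0:(2,1)->N->(1,1) | ant1:(1,4)->N->(0,4) | ant2:(1,1)->W->(1,0)
  grid max=3 at (1,0)
Step 2: ant0:(1,1)->W->(1,0) | ant1:(0,4)->S->(1,4) | ant2:(1,0)->E->(1,1)
  grid max=4 at (1,0)
Step 3: ant0:(1,0)->E->(1,1) | ant1:(1,4)->N->(0,4) | ant2:(1,1)->W->(1,0)
  grid max=5 at (1,0)
Step 4: ant0:(1,1)->W->(1,0) | ant1:(0,4)->S->(1,4) | ant2:(1,0)->E->(1,1)
  grid max=6 at (1,0)
Step 5: ant0:(1,0)->E->(1,1) | ant1:(1,4)->N->(0,4) | ant2:(1,1)->W->(1,0)
  grid max=7 at (1,0)
Step 6: ant0:(1,1)->W->(1,0) | ant1:(0,4)->S->(1,4) | ant2:(1,0)->E->(1,1)
  grid max=8 at (1,0)

(1,0) (1,4) (1,1)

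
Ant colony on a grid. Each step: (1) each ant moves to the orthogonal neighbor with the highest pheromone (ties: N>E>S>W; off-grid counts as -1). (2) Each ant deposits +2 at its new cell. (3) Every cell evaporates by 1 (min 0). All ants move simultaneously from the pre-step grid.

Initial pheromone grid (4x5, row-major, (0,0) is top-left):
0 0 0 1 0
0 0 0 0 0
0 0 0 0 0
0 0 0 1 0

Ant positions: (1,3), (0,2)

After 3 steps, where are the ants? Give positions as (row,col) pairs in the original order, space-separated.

Step 1: ant0:(1,3)->N->(0,3) | ant1:(0,2)->E->(0,3)
  grid max=4 at (0,3)
Step 2: ant0:(0,3)->E->(0,4) | ant1:(0,3)->E->(0,4)
  grid max=3 at (0,3)
Step 3: ant0:(0,4)->W->(0,3) | ant1:(0,4)->W->(0,3)
  grid max=6 at (0,3)

(0,3) (0,3)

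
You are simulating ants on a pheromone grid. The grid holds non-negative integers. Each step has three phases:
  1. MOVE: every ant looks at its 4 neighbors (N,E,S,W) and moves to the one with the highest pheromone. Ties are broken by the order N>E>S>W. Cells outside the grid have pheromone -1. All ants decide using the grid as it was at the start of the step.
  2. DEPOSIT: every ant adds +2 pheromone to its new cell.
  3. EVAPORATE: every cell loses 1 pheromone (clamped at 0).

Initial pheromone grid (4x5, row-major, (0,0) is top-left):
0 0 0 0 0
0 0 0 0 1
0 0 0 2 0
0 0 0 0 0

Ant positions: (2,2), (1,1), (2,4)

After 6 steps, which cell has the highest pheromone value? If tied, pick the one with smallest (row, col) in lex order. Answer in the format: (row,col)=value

Answer: (1,3)=11

Derivation:
Step 1: ant0:(2,2)->E->(2,3) | ant1:(1,1)->N->(0,1) | ant2:(2,4)->W->(2,3)
  grid max=5 at (2,3)
Step 2: ant0:(2,3)->N->(1,3) | ant1:(0,1)->E->(0,2) | ant2:(2,3)->N->(1,3)
  grid max=4 at (2,3)
Step 3: ant0:(1,3)->S->(2,3) | ant1:(0,2)->E->(0,3) | ant2:(1,3)->S->(2,3)
  grid max=7 at (2,3)
Step 4: ant0:(2,3)->N->(1,3) | ant1:(0,3)->S->(1,3) | ant2:(2,3)->N->(1,3)
  grid max=7 at (1,3)
Step 5: ant0:(1,3)->S->(2,3) | ant1:(1,3)->S->(2,3) | ant2:(1,3)->S->(2,3)
  grid max=11 at (2,3)
Step 6: ant0:(2,3)->N->(1,3) | ant1:(2,3)->N->(1,3) | ant2:(2,3)->N->(1,3)
  grid max=11 at (1,3)
Final grid:
  0 0 0 0 0
  0 0 0 11 0
  0 0 0 10 0
  0 0 0 0 0
Max pheromone 11 at (1,3)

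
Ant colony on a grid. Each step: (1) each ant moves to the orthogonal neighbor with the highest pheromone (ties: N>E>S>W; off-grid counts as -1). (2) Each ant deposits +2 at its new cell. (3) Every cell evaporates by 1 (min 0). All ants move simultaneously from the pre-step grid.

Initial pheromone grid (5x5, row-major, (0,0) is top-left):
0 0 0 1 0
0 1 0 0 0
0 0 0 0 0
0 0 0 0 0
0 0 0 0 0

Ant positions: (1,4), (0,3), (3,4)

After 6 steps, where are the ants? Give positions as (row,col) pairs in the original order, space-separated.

Step 1: ant0:(1,4)->N->(0,4) | ant1:(0,3)->E->(0,4) | ant2:(3,4)->N->(2,4)
  grid max=3 at (0,4)
Step 2: ant0:(0,4)->S->(1,4) | ant1:(0,4)->S->(1,4) | ant2:(2,4)->N->(1,4)
  grid max=5 at (1,4)
Step 3: ant0:(1,4)->N->(0,4) | ant1:(1,4)->N->(0,4) | ant2:(1,4)->N->(0,4)
  grid max=7 at (0,4)
Step 4: ant0:(0,4)->S->(1,4) | ant1:(0,4)->S->(1,4) | ant2:(0,4)->S->(1,4)
  grid max=9 at (1,4)
Step 5: ant0:(1,4)->N->(0,4) | ant1:(1,4)->N->(0,4) | ant2:(1,4)->N->(0,4)
  grid max=11 at (0,4)
Step 6: ant0:(0,4)->S->(1,4) | ant1:(0,4)->S->(1,4) | ant2:(0,4)->S->(1,4)
  grid max=13 at (1,4)

(1,4) (1,4) (1,4)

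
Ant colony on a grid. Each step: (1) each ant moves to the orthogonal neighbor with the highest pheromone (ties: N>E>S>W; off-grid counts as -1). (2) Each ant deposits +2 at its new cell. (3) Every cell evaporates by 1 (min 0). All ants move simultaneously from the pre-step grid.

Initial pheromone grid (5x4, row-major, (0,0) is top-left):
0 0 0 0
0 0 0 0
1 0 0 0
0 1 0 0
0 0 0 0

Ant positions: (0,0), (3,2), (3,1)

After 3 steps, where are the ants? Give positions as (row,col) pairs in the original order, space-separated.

Step 1: ant0:(0,0)->E->(0,1) | ant1:(3,2)->W->(3,1) | ant2:(3,1)->N->(2,1)
  grid max=2 at (3,1)
Step 2: ant0:(0,1)->E->(0,2) | ant1:(3,1)->N->(2,1) | ant2:(2,1)->S->(3,1)
  grid max=3 at (3,1)
Step 3: ant0:(0,2)->E->(0,3) | ant1:(2,1)->S->(3,1) | ant2:(3,1)->N->(2,1)
  grid max=4 at (3,1)

(0,3) (3,1) (2,1)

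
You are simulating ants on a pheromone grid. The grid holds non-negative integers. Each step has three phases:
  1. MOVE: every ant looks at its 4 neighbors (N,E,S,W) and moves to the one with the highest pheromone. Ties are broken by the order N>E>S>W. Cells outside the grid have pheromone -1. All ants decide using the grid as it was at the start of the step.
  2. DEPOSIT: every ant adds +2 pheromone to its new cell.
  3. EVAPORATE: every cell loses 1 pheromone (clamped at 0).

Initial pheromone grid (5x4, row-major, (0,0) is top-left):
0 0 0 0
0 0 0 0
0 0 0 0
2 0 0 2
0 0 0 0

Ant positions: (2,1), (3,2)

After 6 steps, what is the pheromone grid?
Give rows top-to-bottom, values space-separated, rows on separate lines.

After step 1: ants at (1,1),(3,3)
  0 0 0 0
  0 1 0 0
  0 0 0 0
  1 0 0 3
  0 0 0 0
After step 2: ants at (0,1),(2,3)
  0 1 0 0
  0 0 0 0
  0 0 0 1
  0 0 0 2
  0 0 0 0
After step 3: ants at (0,2),(3,3)
  0 0 1 0
  0 0 0 0
  0 0 0 0
  0 0 0 3
  0 0 0 0
After step 4: ants at (0,3),(2,3)
  0 0 0 1
  0 0 0 0
  0 0 0 1
  0 0 0 2
  0 0 0 0
After step 5: ants at (1,3),(3,3)
  0 0 0 0
  0 0 0 1
  0 0 0 0
  0 0 0 3
  0 0 0 0
After step 6: ants at (0,3),(2,3)
  0 0 0 1
  0 0 0 0
  0 0 0 1
  0 0 0 2
  0 0 0 0

0 0 0 1
0 0 0 0
0 0 0 1
0 0 0 2
0 0 0 0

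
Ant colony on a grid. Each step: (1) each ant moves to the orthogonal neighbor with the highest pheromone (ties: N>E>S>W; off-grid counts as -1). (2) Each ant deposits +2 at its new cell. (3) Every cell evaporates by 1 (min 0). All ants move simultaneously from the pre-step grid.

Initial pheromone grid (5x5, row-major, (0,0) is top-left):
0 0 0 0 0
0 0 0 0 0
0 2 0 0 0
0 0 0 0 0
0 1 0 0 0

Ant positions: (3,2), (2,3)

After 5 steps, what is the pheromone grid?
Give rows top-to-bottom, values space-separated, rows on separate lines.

After step 1: ants at (2,2),(1,3)
  0 0 0 0 0
  0 0 0 1 0
  0 1 1 0 0
  0 0 0 0 0
  0 0 0 0 0
After step 2: ants at (2,1),(0,3)
  0 0 0 1 0
  0 0 0 0 0
  0 2 0 0 0
  0 0 0 0 0
  0 0 0 0 0
After step 3: ants at (1,1),(0,4)
  0 0 0 0 1
  0 1 0 0 0
  0 1 0 0 0
  0 0 0 0 0
  0 0 0 0 0
After step 4: ants at (2,1),(1,4)
  0 0 0 0 0
  0 0 0 0 1
  0 2 0 0 0
  0 0 0 0 0
  0 0 0 0 0
After step 5: ants at (1,1),(0,4)
  0 0 0 0 1
  0 1 0 0 0
  0 1 0 0 0
  0 0 0 0 0
  0 0 0 0 0

0 0 0 0 1
0 1 0 0 0
0 1 0 0 0
0 0 0 0 0
0 0 0 0 0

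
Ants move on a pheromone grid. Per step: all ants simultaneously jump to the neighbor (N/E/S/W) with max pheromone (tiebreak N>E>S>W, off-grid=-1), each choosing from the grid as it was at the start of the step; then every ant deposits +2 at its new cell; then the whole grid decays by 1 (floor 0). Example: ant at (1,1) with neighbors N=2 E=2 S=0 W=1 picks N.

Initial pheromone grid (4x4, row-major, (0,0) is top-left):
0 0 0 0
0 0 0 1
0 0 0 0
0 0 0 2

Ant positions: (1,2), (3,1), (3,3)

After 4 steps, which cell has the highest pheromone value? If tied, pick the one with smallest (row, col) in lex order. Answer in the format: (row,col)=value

Step 1: ant0:(1,2)->E->(1,3) | ant1:(3,1)->N->(2,1) | ant2:(3,3)->N->(2,3)
  grid max=2 at (1,3)
Step 2: ant0:(1,3)->S->(2,3) | ant1:(2,1)->N->(1,1) | ant2:(2,3)->N->(1,3)
  grid max=3 at (1,3)
Step 3: ant0:(2,3)->N->(1,3) | ant1:(1,1)->N->(0,1) | ant2:(1,3)->S->(2,3)
  grid max=4 at (1,3)
Step 4: ant0:(1,3)->S->(2,3) | ant1:(0,1)->E->(0,2) | ant2:(2,3)->N->(1,3)
  grid max=5 at (1,3)
Final grid:
  0 0 1 0
  0 0 0 5
  0 0 0 4
  0 0 0 0
Max pheromone 5 at (1,3)

Answer: (1,3)=5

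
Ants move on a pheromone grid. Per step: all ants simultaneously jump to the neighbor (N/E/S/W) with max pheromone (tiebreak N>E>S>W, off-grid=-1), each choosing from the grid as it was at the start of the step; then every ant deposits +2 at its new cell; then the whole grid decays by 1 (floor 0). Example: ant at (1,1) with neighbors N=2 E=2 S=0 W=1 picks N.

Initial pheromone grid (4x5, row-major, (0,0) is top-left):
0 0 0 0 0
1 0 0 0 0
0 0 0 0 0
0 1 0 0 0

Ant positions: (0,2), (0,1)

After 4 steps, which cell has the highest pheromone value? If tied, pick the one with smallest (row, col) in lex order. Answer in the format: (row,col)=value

Answer: (0,2)=4

Derivation:
Step 1: ant0:(0,2)->E->(0,3) | ant1:(0,1)->E->(0,2)
  grid max=1 at (0,2)
Step 2: ant0:(0,3)->W->(0,2) | ant1:(0,2)->E->(0,3)
  grid max=2 at (0,2)
Step 3: ant0:(0,2)->E->(0,3) | ant1:(0,3)->W->(0,2)
  grid max=3 at (0,2)
Step 4: ant0:(0,3)->W->(0,2) | ant1:(0,2)->E->(0,3)
  grid max=4 at (0,2)
Final grid:
  0 0 4 4 0
  0 0 0 0 0
  0 0 0 0 0
  0 0 0 0 0
Max pheromone 4 at (0,2)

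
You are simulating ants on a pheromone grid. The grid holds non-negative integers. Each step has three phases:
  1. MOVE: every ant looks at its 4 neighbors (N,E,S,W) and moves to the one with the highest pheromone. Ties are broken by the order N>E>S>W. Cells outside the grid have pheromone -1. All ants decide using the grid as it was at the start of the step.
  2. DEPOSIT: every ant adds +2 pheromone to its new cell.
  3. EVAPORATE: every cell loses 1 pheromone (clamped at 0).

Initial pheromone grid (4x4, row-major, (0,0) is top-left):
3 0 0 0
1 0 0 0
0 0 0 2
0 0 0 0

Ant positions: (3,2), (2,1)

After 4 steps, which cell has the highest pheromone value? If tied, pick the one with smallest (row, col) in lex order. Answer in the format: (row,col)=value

Step 1: ant0:(3,2)->N->(2,2) | ant1:(2,1)->N->(1,1)
  grid max=2 at (0,0)
Step 2: ant0:(2,2)->E->(2,3) | ant1:(1,1)->N->(0,1)
  grid max=2 at (2,3)
Step 3: ant0:(2,3)->N->(1,3) | ant1:(0,1)->W->(0,0)
  grid max=2 at (0,0)
Step 4: ant0:(1,3)->S->(2,3) | ant1:(0,0)->E->(0,1)
  grid max=2 at (2,3)
Final grid:
  1 1 0 0
  0 0 0 0
  0 0 0 2
  0 0 0 0
Max pheromone 2 at (2,3)

Answer: (2,3)=2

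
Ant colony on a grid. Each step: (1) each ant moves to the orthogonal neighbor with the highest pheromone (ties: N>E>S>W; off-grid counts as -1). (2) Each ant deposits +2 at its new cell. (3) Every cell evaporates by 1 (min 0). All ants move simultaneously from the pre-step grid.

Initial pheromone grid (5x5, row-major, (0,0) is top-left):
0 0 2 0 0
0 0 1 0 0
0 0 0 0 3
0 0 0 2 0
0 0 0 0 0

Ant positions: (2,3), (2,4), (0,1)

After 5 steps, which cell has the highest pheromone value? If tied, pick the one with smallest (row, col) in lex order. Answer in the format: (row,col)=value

Step 1: ant0:(2,3)->E->(2,4) | ant1:(2,4)->N->(1,4) | ant2:(0,1)->E->(0,2)
  grid max=4 at (2,4)
Step 2: ant0:(2,4)->N->(1,4) | ant1:(1,4)->S->(2,4) | ant2:(0,2)->E->(0,3)
  grid max=5 at (2,4)
Step 3: ant0:(1,4)->S->(2,4) | ant1:(2,4)->N->(1,4) | ant2:(0,3)->W->(0,2)
  grid max=6 at (2,4)
Step 4: ant0:(2,4)->N->(1,4) | ant1:(1,4)->S->(2,4) | ant2:(0,2)->E->(0,3)
  grid max=7 at (2,4)
Step 5: ant0:(1,4)->S->(2,4) | ant1:(2,4)->N->(1,4) | ant2:(0,3)->W->(0,2)
  grid max=8 at (2,4)
Final grid:
  0 0 3 0 0
  0 0 0 0 5
  0 0 0 0 8
  0 0 0 0 0
  0 0 0 0 0
Max pheromone 8 at (2,4)

Answer: (2,4)=8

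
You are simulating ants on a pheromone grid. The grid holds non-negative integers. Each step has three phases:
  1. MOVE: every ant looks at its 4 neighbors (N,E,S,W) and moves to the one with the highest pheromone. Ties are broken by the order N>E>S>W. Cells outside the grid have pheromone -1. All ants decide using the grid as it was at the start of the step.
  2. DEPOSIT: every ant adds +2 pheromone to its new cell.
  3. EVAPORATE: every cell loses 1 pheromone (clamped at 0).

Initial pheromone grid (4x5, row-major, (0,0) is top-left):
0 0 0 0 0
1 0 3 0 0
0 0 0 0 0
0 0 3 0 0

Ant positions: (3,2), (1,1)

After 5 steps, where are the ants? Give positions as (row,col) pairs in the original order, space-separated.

Step 1: ant0:(3,2)->N->(2,2) | ant1:(1,1)->E->(1,2)
  grid max=4 at (1,2)
Step 2: ant0:(2,2)->N->(1,2) | ant1:(1,2)->S->(2,2)
  grid max=5 at (1,2)
Step 3: ant0:(1,2)->S->(2,2) | ant1:(2,2)->N->(1,2)
  grid max=6 at (1,2)
Step 4: ant0:(2,2)->N->(1,2) | ant1:(1,2)->S->(2,2)
  grid max=7 at (1,2)
Step 5: ant0:(1,2)->S->(2,2) | ant1:(2,2)->N->(1,2)
  grid max=8 at (1,2)

(2,2) (1,2)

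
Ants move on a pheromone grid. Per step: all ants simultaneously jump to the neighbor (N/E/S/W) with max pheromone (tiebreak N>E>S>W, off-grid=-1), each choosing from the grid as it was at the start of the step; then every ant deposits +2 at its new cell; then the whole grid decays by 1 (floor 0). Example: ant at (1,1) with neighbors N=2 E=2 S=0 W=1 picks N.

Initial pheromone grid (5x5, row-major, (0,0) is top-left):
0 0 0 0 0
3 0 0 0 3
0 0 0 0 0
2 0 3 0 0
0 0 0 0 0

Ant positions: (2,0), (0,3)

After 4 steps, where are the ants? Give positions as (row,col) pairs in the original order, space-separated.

Step 1: ant0:(2,0)->N->(1,0) | ant1:(0,3)->E->(0,4)
  grid max=4 at (1,0)
Step 2: ant0:(1,0)->N->(0,0) | ant1:(0,4)->S->(1,4)
  grid max=3 at (1,0)
Step 3: ant0:(0,0)->S->(1,0) | ant1:(1,4)->N->(0,4)
  grid max=4 at (1,0)
Step 4: ant0:(1,0)->N->(0,0) | ant1:(0,4)->S->(1,4)
  grid max=3 at (1,0)

(0,0) (1,4)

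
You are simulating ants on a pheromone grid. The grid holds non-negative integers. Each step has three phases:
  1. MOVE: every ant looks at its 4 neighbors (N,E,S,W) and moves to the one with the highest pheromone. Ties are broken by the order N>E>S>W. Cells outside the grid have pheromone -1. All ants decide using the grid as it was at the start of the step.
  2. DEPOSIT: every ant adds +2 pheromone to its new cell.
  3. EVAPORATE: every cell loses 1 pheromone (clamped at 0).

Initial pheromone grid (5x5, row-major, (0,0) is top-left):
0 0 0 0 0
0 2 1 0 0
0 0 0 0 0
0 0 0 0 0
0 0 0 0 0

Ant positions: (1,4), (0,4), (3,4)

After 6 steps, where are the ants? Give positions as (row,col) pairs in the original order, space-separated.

Step 1: ant0:(1,4)->N->(0,4) | ant1:(0,4)->S->(1,4) | ant2:(3,4)->N->(2,4)
  grid max=1 at (0,4)
Step 2: ant0:(0,4)->S->(1,4) | ant1:(1,4)->N->(0,4) | ant2:(2,4)->N->(1,4)
  grid max=4 at (1,4)
Step 3: ant0:(1,4)->N->(0,4) | ant1:(0,4)->S->(1,4) | ant2:(1,4)->N->(0,4)
  grid max=5 at (0,4)
Step 4: ant0:(0,4)->S->(1,4) | ant1:(1,4)->N->(0,4) | ant2:(0,4)->S->(1,4)
  grid max=8 at (1,4)
Step 5: ant0:(1,4)->N->(0,4) | ant1:(0,4)->S->(1,4) | ant2:(1,4)->N->(0,4)
  grid max=9 at (0,4)
Step 6: ant0:(0,4)->S->(1,4) | ant1:(1,4)->N->(0,4) | ant2:(0,4)->S->(1,4)
  grid max=12 at (1,4)

(1,4) (0,4) (1,4)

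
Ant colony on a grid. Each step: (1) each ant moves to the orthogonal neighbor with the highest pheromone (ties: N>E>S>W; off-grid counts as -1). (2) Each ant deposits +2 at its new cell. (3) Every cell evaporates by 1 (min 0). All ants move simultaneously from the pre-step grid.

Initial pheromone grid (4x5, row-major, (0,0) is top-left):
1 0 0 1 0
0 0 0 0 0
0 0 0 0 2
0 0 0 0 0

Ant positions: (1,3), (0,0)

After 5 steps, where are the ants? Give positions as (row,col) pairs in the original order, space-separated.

Step 1: ant0:(1,3)->N->(0,3) | ant1:(0,0)->E->(0,1)
  grid max=2 at (0,3)
Step 2: ant0:(0,3)->E->(0,4) | ant1:(0,1)->E->(0,2)
  grid max=1 at (0,2)
Step 3: ant0:(0,4)->W->(0,3) | ant1:(0,2)->E->(0,3)
  grid max=4 at (0,3)
Step 4: ant0:(0,3)->E->(0,4) | ant1:(0,3)->E->(0,4)
  grid max=3 at (0,3)
Step 5: ant0:(0,4)->W->(0,3) | ant1:(0,4)->W->(0,3)
  grid max=6 at (0,3)

(0,3) (0,3)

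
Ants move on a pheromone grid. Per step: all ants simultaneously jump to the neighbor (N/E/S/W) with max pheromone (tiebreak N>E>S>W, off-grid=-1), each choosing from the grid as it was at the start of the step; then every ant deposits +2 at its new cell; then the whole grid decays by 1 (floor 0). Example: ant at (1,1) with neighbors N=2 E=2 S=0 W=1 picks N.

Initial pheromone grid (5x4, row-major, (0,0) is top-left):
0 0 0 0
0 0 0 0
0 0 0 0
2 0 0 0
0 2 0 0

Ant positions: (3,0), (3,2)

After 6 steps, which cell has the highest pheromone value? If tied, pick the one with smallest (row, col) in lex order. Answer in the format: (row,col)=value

Answer: (3,0)=2

Derivation:
Step 1: ant0:(3,0)->N->(2,0) | ant1:(3,2)->N->(2,2)
  grid max=1 at (2,0)
Step 2: ant0:(2,0)->S->(3,0) | ant1:(2,2)->N->(1,2)
  grid max=2 at (3,0)
Step 3: ant0:(3,0)->N->(2,0) | ant1:(1,2)->N->(0,2)
  grid max=1 at (0,2)
Step 4: ant0:(2,0)->S->(3,0) | ant1:(0,2)->E->(0,3)
  grid max=2 at (3,0)
Step 5: ant0:(3,0)->N->(2,0) | ant1:(0,3)->S->(1,3)
  grid max=1 at (1,3)
Step 6: ant0:(2,0)->S->(3,0) | ant1:(1,3)->N->(0,3)
  grid max=2 at (3,0)
Final grid:
  0 0 0 1
  0 0 0 0
  0 0 0 0
  2 0 0 0
  0 0 0 0
Max pheromone 2 at (3,0)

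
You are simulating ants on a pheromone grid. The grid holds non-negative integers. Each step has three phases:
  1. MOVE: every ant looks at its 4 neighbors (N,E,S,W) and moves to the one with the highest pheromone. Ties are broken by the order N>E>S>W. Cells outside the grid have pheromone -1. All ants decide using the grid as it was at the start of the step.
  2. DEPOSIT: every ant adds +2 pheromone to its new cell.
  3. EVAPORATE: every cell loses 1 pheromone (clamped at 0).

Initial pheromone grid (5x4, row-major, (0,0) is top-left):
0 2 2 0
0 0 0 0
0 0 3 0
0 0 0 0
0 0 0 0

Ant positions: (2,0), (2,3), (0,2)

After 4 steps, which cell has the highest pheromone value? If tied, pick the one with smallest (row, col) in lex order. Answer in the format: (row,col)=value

Step 1: ant0:(2,0)->N->(1,0) | ant1:(2,3)->W->(2,2) | ant2:(0,2)->W->(0,1)
  grid max=4 at (2,2)
Step 2: ant0:(1,0)->N->(0,0) | ant1:(2,2)->N->(1,2) | ant2:(0,1)->E->(0,2)
  grid max=3 at (2,2)
Step 3: ant0:(0,0)->E->(0,1) | ant1:(1,2)->S->(2,2) | ant2:(0,2)->W->(0,1)
  grid max=5 at (0,1)
Step 4: ant0:(0,1)->E->(0,2) | ant1:(2,2)->N->(1,2) | ant2:(0,1)->E->(0,2)
  grid max=4 at (0,1)
Final grid:
  0 4 4 0
  0 0 1 0
  0 0 3 0
  0 0 0 0
  0 0 0 0
Max pheromone 4 at (0,1)

Answer: (0,1)=4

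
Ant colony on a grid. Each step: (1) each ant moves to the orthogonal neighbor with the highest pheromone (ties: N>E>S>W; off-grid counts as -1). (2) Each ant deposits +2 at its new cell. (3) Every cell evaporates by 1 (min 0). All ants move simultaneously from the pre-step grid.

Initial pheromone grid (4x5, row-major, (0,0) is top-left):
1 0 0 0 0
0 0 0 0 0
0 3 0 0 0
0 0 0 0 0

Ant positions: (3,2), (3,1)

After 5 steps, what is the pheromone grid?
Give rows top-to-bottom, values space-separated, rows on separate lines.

After step 1: ants at (2,2),(2,1)
  0 0 0 0 0
  0 0 0 0 0
  0 4 1 0 0
  0 0 0 0 0
After step 2: ants at (2,1),(2,2)
  0 0 0 0 0
  0 0 0 0 0
  0 5 2 0 0
  0 0 0 0 0
After step 3: ants at (2,2),(2,1)
  0 0 0 0 0
  0 0 0 0 0
  0 6 3 0 0
  0 0 0 0 0
After step 4: ants at (2,1),(2,2)
  0 0 0 0 0
  0 0 0 0 0
  0 7 4 0 0
  0 0 0 0 0
After step 5: ants at (2,2),(2,1)
  0 0 0 0 0
  0 0 0 0 0
  0 8 5 0 0
  0 0 0 0 0

0 0 0 0 0
0 0 0 0 0
0 8 5 0 0
0 0 0 0 0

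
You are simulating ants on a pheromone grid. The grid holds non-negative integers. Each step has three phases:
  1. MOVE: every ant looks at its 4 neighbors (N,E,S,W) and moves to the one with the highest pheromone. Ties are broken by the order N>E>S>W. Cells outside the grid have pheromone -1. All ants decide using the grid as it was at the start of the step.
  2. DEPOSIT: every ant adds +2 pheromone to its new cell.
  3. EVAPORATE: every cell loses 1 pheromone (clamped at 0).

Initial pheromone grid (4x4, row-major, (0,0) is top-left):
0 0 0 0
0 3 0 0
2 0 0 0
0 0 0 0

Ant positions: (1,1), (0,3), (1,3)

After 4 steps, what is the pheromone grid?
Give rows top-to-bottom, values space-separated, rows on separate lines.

After step 1: ants at (0,1),(1,3),(0,3)
  0 1 0 1
  0 2 0 1
  1 0 0 0
  0 0 0 0
After step 2: ants at (1,1),(0,3),(1,3)
  0 0 0 2
  0 3 0 2
  0 0 0 0
  0 0 0 0
After step 3: ants at (0,1),(1,3),(0,3)
  0 1 0 3
  0 2 0 3
  0 0 0 0
  0 0 0 0
After step 4: ants at (1,1),(0,3),(1,3)
  0 0 0 4
  0 3 0 4
  0 0 0 0
  0 0 0 0

0 0 0 4
0 3 0 4
0 0 0 0
0 0 0 0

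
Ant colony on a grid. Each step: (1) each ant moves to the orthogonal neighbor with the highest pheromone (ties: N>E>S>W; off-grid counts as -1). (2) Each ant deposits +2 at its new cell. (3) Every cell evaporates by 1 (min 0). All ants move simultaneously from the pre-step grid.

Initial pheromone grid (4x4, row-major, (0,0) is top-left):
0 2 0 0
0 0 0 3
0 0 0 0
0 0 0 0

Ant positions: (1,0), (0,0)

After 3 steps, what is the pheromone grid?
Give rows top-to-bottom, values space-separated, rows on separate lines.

After step 1: ants at (0,0),(0,1)
  1 3 0 0
  0 0 0 2
  0 0 0 0
  0 0 0 0
After step 2: ants at (0,1),(0,0)
  2 4 0 0
  0 0 0 1
  0 0 0 0
  0 0 0 0
After step 3: ants at (0,0),(0,1)
  3 5 0 0
  0 0 0 0
  0 0 0 0
  0 0 0 0

3 5 0 0
0 0 0 0
0 0 0 0
0 0 0 0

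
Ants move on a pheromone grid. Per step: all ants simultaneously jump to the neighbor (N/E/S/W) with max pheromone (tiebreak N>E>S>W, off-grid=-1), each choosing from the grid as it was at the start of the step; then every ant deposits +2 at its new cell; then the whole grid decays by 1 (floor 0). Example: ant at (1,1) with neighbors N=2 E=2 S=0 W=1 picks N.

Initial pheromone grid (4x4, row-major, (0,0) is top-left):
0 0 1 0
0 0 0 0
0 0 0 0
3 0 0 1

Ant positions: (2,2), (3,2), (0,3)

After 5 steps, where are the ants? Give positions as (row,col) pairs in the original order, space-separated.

Step 1: ant0:(2,2)->N->(1,2) | ant1:(3,2)->E->(3,3) | ant2:(0,3)->W->(0,2)
  grid max=2 at (0,2)
Step 2: ant0:(1,2)->N->(0,2) | ant1:(3,3)->N->(2,3) | ant2:(0,2)->S->(1,2)
  grid max=3 at (0,2)
Step 3: ant0:(0,2)->S->(1,2) | ant1:(2,3)->S->(3,3) | ant2:(1,2)->N->(0,2)
  grid max=4 at (0,2)
Step 4: ant0:(1,2)->N->(0,2) | ant1:(3,3)->N->(2,3) | ant2:(0,2)->S->(1,2)
  grid max=5 at (0,2)
Step 5: ant0:(0,2)->S->(1,2) | ant1:(2,3)->S->(3,3) | ant2:(1,2)->N->(0,2)
  grid max=6 at (0,2)

(1,2) (3,3) (0,2)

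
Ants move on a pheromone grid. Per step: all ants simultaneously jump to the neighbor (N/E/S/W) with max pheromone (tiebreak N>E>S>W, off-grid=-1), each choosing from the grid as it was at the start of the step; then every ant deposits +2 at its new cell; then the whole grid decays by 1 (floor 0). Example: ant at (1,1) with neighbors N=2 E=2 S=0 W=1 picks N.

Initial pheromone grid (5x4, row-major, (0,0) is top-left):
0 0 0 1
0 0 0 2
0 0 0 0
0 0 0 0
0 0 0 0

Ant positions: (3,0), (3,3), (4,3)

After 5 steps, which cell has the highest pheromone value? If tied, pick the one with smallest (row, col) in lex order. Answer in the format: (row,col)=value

Step 1: ant0:(3,0)->N->(2,0) | ant1:(3,3)->N->(2,3) | ant2:(4,3)->N->(3,3)
  grid max=1 at (1,3)
Step 2: ant0:(2,0)->N->(1,0) | ant1:(2,3)->N->(1,3) | ant2:(3,3)->N->(2,3)
  grid max=2 at (1,3)
Step 3: ant0:(1,0)->N->(0,0) | ant1:(1,3)->S->(2,3) | ant2:(2,3)->N->(1,3)
  grid max=3 at (1,3)
Step 4: ant0:(0,0)->E->(0,1) | ant1:(2,3)->N->(1,3) | ant2:(1,3)->S->(2,3)
  grid max=4 at (1,3)
Step 5: ant0:(0,1)->E->(0,2) | ant1:(1,3)->S->(2,3) | ant2:(2,3)->N->(1,3)
  grid max=5 at (1,3)
Final grid:
  0 0 1 0
  0 0 0 5
  0 0 0 5
  0 0 0 0
  0 0 0 0
Max pheromone 5 at (1,3)

Answer: (1,3)=5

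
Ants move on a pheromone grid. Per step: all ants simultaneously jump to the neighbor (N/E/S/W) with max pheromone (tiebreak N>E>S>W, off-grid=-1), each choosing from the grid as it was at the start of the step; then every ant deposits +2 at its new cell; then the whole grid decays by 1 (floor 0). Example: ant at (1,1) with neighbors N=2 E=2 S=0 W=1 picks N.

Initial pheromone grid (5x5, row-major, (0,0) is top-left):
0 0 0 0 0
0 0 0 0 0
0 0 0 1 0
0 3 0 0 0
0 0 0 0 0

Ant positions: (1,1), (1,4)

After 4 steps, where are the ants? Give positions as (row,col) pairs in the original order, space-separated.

Step 1: ant0:(1,1)->N->(0,1) | ant1:(1,4)->N->(0,4)
  grid max=2 at (3,1)
Step 2: ant0:(0,1)->E->(0,2) | ant1:(0,4)->S->(1,4)
  grid max=1 at (0,2)
Step 3: ant0:(0,2)->E->(0,3) | ant1:(1,4)->N->(0,4)
  grid max=1 at (0,3)
Step 4: ant0:(0,3)->E->(0,4) | ant1:(0,4)->W->(0,3)
  grid max=2 at (0,3)

(0,4) (0,3)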